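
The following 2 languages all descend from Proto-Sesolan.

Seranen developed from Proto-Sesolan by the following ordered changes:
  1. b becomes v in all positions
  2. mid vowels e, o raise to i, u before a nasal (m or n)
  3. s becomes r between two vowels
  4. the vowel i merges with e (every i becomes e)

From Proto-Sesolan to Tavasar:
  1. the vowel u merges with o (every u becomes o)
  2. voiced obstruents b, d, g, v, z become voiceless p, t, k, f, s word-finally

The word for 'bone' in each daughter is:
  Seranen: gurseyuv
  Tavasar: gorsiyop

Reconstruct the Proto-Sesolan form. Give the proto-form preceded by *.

*gursiyub

Position 5: Seranen has e, Tavasar has i. Tavasar preserves i here (none of its changes turn any other segment into i), so the proto-segment is *i.
Position 8: Seranen has v, Tavasar has p. Taking the neighbouring segments as reconstructed: Seranen v could go back to *b or *v; Tavasar p could go back to *p or *b — the one source consistent with every daughter is *b.
Position 2: Seranen has u, Tavasar has o. Taking the neighbouring segments as reconstructed: Seranen u can only go back to *u; Tavasar o could go back to *o or *u — the one source consistent with every daughter is *u.
Verify the candidate proto-form against each daughter:
Seranen: *gursiyub > gursiyuv > gurseyuv  (by unconditioned shift, vowel merger)
Tavasar: *gursiyub
  gursiyub → gorsiyob   [vowel merger]
  gorsiyob → gorsiyop   [final devoicing]
  giving Tavasar gorsiyop.
*gursiyub is the unique common source.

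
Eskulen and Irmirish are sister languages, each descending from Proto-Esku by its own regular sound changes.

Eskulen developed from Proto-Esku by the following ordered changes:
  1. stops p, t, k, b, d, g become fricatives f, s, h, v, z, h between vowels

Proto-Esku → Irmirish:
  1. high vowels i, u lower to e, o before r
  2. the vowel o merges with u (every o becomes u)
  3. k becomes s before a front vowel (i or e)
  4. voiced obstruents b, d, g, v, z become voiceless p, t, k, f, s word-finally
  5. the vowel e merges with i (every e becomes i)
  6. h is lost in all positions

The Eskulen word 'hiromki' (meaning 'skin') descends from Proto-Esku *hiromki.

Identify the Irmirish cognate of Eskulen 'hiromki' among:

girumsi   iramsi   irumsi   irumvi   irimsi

irumsi

Irmirish: *hiromki > heromki > herumki > herumsi > hirumsi > irumsi  (by pre-rhotic lowering, vowel merger, palatalisation, vowel merger, h-loss)
Only 'irumsi' matches the regular Irmirish development of *hiromki.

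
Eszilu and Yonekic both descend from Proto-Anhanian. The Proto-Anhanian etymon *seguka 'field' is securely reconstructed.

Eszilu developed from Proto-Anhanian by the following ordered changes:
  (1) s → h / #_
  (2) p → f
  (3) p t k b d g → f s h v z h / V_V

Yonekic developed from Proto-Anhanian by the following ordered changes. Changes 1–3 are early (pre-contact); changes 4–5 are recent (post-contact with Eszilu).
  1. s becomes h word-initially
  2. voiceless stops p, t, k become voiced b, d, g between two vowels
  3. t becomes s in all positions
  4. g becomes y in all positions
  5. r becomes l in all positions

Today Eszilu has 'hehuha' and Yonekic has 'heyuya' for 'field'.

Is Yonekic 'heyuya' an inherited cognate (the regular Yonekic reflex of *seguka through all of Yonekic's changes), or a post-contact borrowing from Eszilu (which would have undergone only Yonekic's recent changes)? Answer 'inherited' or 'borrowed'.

If inherited, *seguka would pass through all of Yonekic's changes:
Yonekic: start from *seguka.
  rule 1 (debuccalisation): seguka → heguka
  rule 2 (intervocalic voicing): heguka → heguga
  rule 3: no change — heguga
  rule 4 (unconditioned shift): heguga → heyuya
  rule 5: no change — heyuya
  ⇒ Yonekic heyuya
If borrowed from Eszilu 'hehuha' after the early changes, it would undergo only the recent ones:
  rule 4 (unconditioned shift): no change (hehuha)
  rule 5 (unconditioned shift): no change (hehuha)
  ⇒ as a loan: hehuha
Yonekic 'heyuya' matches the inherited outcome exactly, so it is an inherited cognate, not a loan.

inherited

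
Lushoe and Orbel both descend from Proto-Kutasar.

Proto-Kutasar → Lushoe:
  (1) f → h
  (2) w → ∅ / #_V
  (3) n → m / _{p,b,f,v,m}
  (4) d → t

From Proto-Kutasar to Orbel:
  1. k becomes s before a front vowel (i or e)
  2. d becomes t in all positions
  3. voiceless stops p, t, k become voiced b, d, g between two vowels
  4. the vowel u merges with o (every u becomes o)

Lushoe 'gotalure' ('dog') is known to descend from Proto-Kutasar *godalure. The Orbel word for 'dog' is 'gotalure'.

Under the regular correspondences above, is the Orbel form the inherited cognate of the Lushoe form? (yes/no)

no

Derive the expected Orbel reflex of *godalure:
Orbel: *godalure
  godalure (rule 1 does not apply)
  godalure → gotalure   [unconditioned shift]
  gotalure → godalure   [intervocalic voicing]
  godalure → godalore   [vowel merger]
  giving Orbel godalore.
The regular Orbel reflex would be 'godalore', but the attested form is 'gotalure'. The correspondence is irregular, so they are not cognates (the Orbel form has a different source).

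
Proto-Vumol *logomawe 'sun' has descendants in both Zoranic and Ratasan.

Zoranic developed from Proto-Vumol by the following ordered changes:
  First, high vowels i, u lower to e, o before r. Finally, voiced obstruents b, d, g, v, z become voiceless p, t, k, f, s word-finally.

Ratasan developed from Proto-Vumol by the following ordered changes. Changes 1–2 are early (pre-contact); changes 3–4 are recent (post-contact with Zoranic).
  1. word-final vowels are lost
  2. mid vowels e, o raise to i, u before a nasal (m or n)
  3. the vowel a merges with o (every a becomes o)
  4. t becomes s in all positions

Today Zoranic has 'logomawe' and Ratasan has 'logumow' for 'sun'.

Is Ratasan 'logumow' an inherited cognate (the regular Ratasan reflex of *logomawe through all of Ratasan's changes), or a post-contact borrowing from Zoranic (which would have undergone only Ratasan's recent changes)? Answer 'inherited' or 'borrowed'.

inherited

If inherited, *logomawe would pass through all of Ratasan's changes:
Ratasan: *logomawe > logomaw > logumaw > logumow  (by apocope, pre-nasal raising, vowel merger)
If borrowed from Zoranic 'logomawe' after the early changes, it would undergo only the recent ones:
  rule 3 (vowel merger): logomawe → logomowe
  rule 4 (unconditioned shift): no change (logomowe)
  ⇒ as a loan: logomowe
Ratasan 'logumow' matches the inherited outcome exactly, so it is an inherited cognate, not a loan.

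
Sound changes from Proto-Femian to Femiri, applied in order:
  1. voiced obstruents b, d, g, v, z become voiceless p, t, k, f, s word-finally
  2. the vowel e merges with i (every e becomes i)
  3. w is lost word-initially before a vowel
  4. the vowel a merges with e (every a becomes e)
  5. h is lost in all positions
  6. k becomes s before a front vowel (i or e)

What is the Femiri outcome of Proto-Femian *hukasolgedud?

usesolgidut

Femiri: start from *hukasolgedud.
  rule 1 (final devoicing): hukasolgedud → hukasolgedut
  rule 2 (vowel merger): hukasolgedut → hukasolgidut
  rule 3: no change — hukasolgidut
  rule 4 (vowel merger): hukasolgidut → hukesolgidut
  rule 5 (h-loss): hukesolgidut → ukesolgidut
  rule 6 (palatalisation): ukesolgidut → usesolgidut
  ⇒ Femiri usesolgidut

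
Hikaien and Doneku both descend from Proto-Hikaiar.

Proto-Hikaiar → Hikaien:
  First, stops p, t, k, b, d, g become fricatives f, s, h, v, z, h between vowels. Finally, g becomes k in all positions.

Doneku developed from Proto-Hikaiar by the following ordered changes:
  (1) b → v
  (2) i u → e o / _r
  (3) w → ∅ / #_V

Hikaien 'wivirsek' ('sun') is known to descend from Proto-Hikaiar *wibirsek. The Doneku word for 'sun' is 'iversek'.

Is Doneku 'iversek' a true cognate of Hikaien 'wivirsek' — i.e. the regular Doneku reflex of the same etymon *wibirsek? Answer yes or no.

yes

Derive the expected Doneku reflex of *wibirsek:
Doneku: start from *wibirsek.
  rule 1 (unconditioned shift): wibirsek → wivirsek
  rule 2 (pre-rhotic lowering): wivirsek → wiversek
  rule 3 (glide loss): wiversek → iversek
  ⇒ Doneku iversek
Doneku 'iversek' matches the regular reflex exactly, so the pair is cognate.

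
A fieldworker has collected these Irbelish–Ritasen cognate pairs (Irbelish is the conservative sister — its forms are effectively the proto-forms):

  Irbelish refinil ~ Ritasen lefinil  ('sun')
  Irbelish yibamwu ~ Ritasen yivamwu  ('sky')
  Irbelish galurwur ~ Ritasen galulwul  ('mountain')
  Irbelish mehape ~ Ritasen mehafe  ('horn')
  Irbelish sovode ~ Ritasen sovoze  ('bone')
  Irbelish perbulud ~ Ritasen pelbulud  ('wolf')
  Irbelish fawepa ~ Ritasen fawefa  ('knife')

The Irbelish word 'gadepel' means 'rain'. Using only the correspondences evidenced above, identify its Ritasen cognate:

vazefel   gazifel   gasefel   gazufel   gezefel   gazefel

sovode ~ sovoze — Irbelish d corresponds to Ritasen z between vowels (before a front vowel).
mehape ~ mehafe — Irbelish p corresponds to Ritasen f between vowels (before a front vowel).
Applying these to Irbelish 'gadepel':
  gadepel → gazepel   (d→z between vowels (before a front vowel))
  gazepel → gazefel   (p→f between vowels (before a front vowel))
So the Ritasen cognate is 'gazefel'.

gazefel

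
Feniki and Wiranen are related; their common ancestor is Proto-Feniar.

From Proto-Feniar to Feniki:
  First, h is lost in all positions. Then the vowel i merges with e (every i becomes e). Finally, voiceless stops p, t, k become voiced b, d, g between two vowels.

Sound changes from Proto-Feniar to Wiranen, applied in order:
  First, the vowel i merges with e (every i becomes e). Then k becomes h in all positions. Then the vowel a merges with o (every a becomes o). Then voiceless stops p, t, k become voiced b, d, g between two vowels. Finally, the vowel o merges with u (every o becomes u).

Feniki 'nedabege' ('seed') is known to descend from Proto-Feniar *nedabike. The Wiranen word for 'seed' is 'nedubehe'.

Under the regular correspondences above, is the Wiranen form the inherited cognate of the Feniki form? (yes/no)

Derive the expected Wiranen reflex of *nedabike:
Wiranen: *nedabike > nedabeke > nedabehe > nedobehe > nedubehe  (by vowel merger, unconditioned shift, vowel merger, vowel merger)
Wiranen 'nedubehe' matches the regular reflex exactly, so the pair is cognate.

yes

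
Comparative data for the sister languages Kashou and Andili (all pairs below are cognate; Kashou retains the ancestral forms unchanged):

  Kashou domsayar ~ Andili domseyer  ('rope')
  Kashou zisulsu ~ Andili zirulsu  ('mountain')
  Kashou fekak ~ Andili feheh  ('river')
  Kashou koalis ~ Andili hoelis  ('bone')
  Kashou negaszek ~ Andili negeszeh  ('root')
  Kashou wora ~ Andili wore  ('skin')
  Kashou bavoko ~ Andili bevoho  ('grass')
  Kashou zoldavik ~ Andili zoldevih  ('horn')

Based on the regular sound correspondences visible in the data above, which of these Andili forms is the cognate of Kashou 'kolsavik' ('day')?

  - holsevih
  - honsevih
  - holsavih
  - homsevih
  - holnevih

koalis ~ hoelis — Kashou k corresponds to Andili h word-initially before a back vowel.
bavoko ~ bevoho, zoldavik ~ zoldevih — Kashou a corresponds to Andili e after a consonant, before a labial obstruent.
fekak ~ feheh, negaszek ~ negeszeh — Kashou k corresponds to Andili h word-finally.
Applying these to Kashou 'kolsavik':
  kolsavik → holsavik   (k→h word-initially before a back vowel)
  holsavik → holsevik   (a→e after a consonant, before a labial obstruent)
  holsevik → holsevih   (k→h word-finally)
So the Andili cognate is 'holsevih'.

holsevih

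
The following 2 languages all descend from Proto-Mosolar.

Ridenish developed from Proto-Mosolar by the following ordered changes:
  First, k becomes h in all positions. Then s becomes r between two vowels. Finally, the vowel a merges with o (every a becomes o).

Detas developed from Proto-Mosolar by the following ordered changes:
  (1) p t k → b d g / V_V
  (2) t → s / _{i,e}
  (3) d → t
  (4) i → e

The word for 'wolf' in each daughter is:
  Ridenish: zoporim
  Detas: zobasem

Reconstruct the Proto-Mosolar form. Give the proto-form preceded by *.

*zopasim

Position 6: Ridenish has i, Detas has e. Ridenish preserves i here (none of its changes turn any other segment into i), so the proto-segment is *i.
Position 4: Ridenish has o, Detas has a. Detas preserves a here (none of its changes turn any other segment into a), so the proto-segment is *a.
This points to *zopasim. Verify forward in each daughter:
Ridenish: start from *zopasim.
  rule 1: no change — zopasim
  rule 2 (rhotacism): zopasim → zoparim
  rule 3 (vowel merger): zoparim → zoporim
  ⇒ Ridenish zoporim
Detas: *zopasim
  zopasim → zobasim   [intervocalic voicing]
  zobasim (rule 2 does not apply)
  zobasim (rule 3 does not apply)
  zobasim → zobasem   [vowel merger]
  giving Detas zobasem.
*zopasim is the unique common source.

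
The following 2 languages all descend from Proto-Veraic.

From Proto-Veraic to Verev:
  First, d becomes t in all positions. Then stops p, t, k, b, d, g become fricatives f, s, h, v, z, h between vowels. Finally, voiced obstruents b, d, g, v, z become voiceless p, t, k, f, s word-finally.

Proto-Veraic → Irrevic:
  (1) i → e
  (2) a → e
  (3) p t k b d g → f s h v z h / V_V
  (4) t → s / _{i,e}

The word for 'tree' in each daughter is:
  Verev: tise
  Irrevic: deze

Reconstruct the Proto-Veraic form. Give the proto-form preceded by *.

Position 2: Verev has i, Irrevic has e. Verev preserves i here (none of its changes turn any other segment into i), so the proto-segment is *i.
Position 1: Verev has t, Irrevic has d. Irrevic preserves d here (none of its changes turn any other segment into d), so the proto-segment is *d.
Position 3: Verev has s, Irrevic has z. Taking the neighbouring segments as reconstructed: Verev s could go back to *t or *d or *s; Irrevic z could go back to *d or *z — the one source consistent with every daughter is *d.
Continuing position by position gives *dide; check it forward:
Verev: start from *dide.
  rule 1 (unconditioned shift): dide → tite
  rule 2 (intervocalic lenition): tite → tise
  rule 3: no change — tise
  ⇒ Verev tise
Irrevic: *dide > dede > deze  (by vowel merger, intervocalic lenition)
Only *dide yields all of Verev tise, Irrevic deze.

*dide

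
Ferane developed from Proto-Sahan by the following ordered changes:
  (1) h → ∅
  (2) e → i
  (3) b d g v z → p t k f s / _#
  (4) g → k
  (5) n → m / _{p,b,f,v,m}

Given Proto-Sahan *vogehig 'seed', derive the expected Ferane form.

Ferane: start from *vogehig.
  rule 1 (h-loss): vogehig → vogeig
  rule 2 (vowel merger): vogeig → vogiig
  rule 3 (final devoicing): vogiig → vogiik
  rule 4 (unconditioned shift): vogiik → vokiik
  rule 5: no change — vokiik
  ⇒ Ferane vokiik

vokiik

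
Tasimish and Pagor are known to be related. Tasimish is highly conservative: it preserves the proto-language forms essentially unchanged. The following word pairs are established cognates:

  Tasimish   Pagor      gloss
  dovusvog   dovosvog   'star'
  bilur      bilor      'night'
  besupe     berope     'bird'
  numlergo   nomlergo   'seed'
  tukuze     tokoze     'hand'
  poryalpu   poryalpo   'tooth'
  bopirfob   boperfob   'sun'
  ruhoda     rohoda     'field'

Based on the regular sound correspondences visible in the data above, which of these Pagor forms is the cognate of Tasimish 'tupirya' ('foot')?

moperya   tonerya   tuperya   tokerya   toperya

besupe ~ berope — Tasimish u corresponds to Pagor o after a consonant, before a labial obstruent.
bopirfob ~ boperfob — Tasimish i corresponds to Pagor e after a consonant, before r.
Applying these to Tasimish 'tupirya':
  tupirya → topirya   (u→o after a consonant, before a labial obstruent)
  topirya → toperya   (i→e after a consonant, before r)
So the Pagor cognate is 'toperya'.

toperya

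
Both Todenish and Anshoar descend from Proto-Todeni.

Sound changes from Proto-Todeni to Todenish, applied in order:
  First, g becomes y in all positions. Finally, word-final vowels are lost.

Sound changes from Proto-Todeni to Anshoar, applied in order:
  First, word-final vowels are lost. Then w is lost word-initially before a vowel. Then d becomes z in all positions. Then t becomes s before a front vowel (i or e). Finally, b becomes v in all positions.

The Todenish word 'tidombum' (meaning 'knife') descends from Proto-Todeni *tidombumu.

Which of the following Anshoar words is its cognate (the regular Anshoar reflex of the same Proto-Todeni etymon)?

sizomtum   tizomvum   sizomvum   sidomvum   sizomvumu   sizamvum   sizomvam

Anshoar: start from *tidombumu.
  rule 1 (apocope): tidombumu → tidombum
  rule 2: no change — tidombum
  rule 3 (unconditioned shift): tidombum → tizombum
  rule 4 (palatalisation): tizombum → sizombum
  rule 5 (unconditioned shift): sizombum → sizomvum
  ⇒ Anshoar sizomvum
Only 'sizomvum' matches the regular Anshoar development of *tidombumu.

sizomvum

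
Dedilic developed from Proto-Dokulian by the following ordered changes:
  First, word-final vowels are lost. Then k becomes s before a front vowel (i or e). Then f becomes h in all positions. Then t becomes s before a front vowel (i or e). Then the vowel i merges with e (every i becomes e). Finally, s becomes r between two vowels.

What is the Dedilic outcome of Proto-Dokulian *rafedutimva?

raheduremv

Dedilic: start from *rafedutimva.
  rule 1 (apocope): rafedutimva → rafedutimv
  rule 2: no change — rafedutimv
  rule 3 (unconditioned shift): rafedutimv → rahedutimv
  rule 4 (palatalisation): rahedutimv → rahedusimv
  rule 5 (vowel merger): rahedusimv → rahedusemv
  rule 6 (rhotacism): rahedusemv → raheduremv
  ⇒ Dedilic raheduremv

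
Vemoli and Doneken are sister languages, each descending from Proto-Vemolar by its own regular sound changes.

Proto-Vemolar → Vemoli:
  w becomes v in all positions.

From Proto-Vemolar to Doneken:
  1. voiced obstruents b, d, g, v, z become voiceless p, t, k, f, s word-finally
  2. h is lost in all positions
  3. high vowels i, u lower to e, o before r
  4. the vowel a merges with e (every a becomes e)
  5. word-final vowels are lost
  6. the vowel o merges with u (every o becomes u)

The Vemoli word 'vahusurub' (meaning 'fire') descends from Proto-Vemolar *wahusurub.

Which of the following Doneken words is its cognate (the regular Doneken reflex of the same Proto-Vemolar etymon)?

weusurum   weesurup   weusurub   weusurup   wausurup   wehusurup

Doneken: start from *wahusurub.
  rule 1 (final devoicing): wahusurub → wahusurup
  rule 2 (h-loss): wahusurup → wausurup
  rule 3 (pre-rhotic lowering): wausurup → wausorup
  rule 4 (vowel merger): wausorup → weusorup
  rule 5: no change — weusorup
  rule 6 (vowel merger): weusorup → weusurup
  ⇒ Doneken weusurup
Only 'weusurup' matches the regular Doneken development of *wahusurub.

weusurup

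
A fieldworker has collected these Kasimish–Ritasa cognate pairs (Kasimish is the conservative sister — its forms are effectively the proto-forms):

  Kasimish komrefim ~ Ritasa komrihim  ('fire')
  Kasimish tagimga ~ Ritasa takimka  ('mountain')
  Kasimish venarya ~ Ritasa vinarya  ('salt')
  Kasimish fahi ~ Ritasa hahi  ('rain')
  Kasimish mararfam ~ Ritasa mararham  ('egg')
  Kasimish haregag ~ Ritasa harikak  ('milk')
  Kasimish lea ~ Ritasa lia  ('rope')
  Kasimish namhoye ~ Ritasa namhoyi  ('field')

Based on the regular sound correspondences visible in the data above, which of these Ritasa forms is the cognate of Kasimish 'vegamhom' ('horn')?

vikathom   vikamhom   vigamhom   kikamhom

vikamhom

haregag ~ harikak — Kasimish e corresponds to Ritasa i after a consonant, before a consonant other than r, m, n, p, b, f, v.
haregag ~ harikak — Kasimish g corresponds to Ritasa k between vowels (before a back vowel).
Applying these to Kasimish 'vegamhom':
  vegamhom → vigamhom   (e→i after a consonant, before a consonant other than r, m, n, p, b, f, v)
  vigamhom → vikamhom   (g→k between vowels (before a back vowel))
So the Ritasa cognate is 'vikamhom'.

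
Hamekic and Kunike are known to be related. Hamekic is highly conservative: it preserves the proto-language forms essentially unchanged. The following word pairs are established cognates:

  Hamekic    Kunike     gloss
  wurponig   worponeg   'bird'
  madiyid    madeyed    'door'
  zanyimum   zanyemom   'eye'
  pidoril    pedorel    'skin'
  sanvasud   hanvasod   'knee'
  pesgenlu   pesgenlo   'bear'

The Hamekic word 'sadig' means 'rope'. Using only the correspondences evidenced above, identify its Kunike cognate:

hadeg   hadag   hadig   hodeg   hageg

sanvasud ~ hanvasod — Hamekic s corresponds to Kunike h word-initially before a back vowel.
wurponig ~ worponeg, madiyid ~ madeyed — Hamekic i corresponds to Kunike e after a consonant, before a consonant other than r, m, n, p, b, f, v.
Applying these to Hamekic 'sadig':
  sadig → hadig   (s→h word-initially before a back vowel)
  hadig → hadeg   (i→e after a consonant, before a consonant other than r, m, n, p, b, f, v)
So the Kunike cognate is 'hadeg'.

hadeg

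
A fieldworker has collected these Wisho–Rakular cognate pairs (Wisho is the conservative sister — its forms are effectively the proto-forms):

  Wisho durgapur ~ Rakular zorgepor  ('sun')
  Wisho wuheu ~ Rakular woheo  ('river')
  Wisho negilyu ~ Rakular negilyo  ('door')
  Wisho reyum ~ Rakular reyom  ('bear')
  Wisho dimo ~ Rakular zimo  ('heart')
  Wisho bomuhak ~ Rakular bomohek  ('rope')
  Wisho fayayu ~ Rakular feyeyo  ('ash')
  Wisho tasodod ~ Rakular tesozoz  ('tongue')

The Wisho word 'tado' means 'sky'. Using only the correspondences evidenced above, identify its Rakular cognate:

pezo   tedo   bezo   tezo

tezo

bomuhak ~ bomohek, fayayu ~ feyeyo — Wisho a corresponds to Rakular e after a consonant, before a consonant other than r, m, n, p, b, f, v.
tasodod ~ tesozoz — Wisho d corresponds to Rakular z between vowels (before a back vowel).
Applying these to Wisho 'tado':
  tado → tedo   (a→e after a consonant, before a consonant other than r, m, n, p, b, f, v)
  tedo → tezo   (d→z between vowels (before a back vowel))
So the Rakular cognate is 'tezo'.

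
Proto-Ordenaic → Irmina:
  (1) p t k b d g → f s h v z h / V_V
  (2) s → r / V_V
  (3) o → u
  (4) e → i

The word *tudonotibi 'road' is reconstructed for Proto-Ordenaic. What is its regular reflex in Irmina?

Irmina: start from *tudonotibi.
  rule 1 (intervocalic lenition): tudonotibi → tuzonosivi
  rule 2 (rhotacism): tuzonosivi → tuzonorivi
  rule 3 (vowel merger): tuzonorivi → tuzunurivi
  rule 4: no change — tuzunurivi
  ⇒ Irmina tuzunurivi

tuzunurivi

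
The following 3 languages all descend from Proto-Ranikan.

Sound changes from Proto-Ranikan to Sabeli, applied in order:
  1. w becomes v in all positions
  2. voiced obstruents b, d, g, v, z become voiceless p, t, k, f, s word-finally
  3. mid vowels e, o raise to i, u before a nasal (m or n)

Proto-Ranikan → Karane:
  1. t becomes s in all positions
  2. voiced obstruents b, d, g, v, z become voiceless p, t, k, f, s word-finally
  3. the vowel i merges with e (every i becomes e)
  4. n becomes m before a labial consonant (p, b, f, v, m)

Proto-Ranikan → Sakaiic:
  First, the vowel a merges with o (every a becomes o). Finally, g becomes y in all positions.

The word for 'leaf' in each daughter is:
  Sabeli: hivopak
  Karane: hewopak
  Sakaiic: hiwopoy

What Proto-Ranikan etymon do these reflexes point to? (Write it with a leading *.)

*hiwopag

Position 3: Sabeli has v, Karane has w, Sakaiic has w. Karane preserves w here (none of its changes turn any other segment into w), so the proto-segment is *w.
Position 7: Sabeli has k, Karane has k, Sakaiic has y. Taking the neighbouring segments as reconstructed: Sabeli k could go back to *k or *g; Karane k could go back to *k or *g; Sakaiic y could go back to *g or *y — the one source consistent with every daughter is *g.
Position 2: Sabeli has i, Karane has e, Sakaiic has i. Sakaiic preserves i here (none of its changes turn any other segment into i), so the proto-segment is *i.
Continuing position by position gives *hiwopag; check it forward:
Sabeli: start from *hiwopag.
  rule 1 (unconditioned shift): hiwopag → hivopag
  rule 2 (final devoicing): hivopag → hivopak
  rule 3: no change — hivopak
  ⇒ Sabeli hivopak
Karane: *hiwopag
  hiwopag (rule 1 does not apply)
  hiwopag → hiwopak   [final devoicing]
  hiwopak → hewopak   [vowel merger]
  hewopak (rule 4 does not apply)
  giving Karane hewopak.
Sakaiic: *hiwopag > hiwopog > hiwopoy  (by vowel merger, unconditioned shift)
Only *hiwopag yields all of Sabeli hivopak, Karane hewopak, Sakaiic hiwopoy.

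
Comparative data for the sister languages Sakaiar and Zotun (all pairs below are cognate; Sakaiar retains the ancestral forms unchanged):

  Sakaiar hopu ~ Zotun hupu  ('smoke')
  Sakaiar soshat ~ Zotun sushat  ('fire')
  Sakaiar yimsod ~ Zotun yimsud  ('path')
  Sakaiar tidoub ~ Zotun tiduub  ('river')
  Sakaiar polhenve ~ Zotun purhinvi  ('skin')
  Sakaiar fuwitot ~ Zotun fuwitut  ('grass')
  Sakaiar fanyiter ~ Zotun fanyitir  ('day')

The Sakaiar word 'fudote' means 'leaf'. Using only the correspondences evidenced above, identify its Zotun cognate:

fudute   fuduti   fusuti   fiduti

fuduti

soshat ~ sushat, yimsod ~ yimsud — Sakaiar o corresponds to Zotun u after a consonant, before a consonant other than r, m, n, p, b, f, v.
polhenve ~ purhinvi — Sakaiar e corresponds to Zotun i word-finally.
Applying these to Sakaiar 'fudote':
  fudote → fudute   (o→u after a consonant, before a consonant other than r, m, n, p, b, f, v)
  fudute → fuduti   (e→i word-finally)
So the Zotun cognate is 'fuduti'.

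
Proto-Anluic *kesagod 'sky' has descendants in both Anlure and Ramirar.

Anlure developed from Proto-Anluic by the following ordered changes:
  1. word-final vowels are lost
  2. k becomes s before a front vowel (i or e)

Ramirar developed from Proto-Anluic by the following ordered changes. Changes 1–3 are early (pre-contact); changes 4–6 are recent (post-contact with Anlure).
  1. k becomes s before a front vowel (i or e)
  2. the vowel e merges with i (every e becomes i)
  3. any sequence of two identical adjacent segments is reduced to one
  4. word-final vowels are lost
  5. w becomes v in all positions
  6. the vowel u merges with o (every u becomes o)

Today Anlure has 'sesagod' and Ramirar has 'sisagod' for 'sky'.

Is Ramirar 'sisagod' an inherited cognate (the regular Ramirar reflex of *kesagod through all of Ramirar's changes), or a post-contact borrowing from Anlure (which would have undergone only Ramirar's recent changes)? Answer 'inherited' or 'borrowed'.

inherited

If inherited, *kesagod would pass through all of Ramirar's changes:
Ramirar: start from *kesagod.
  rule 1 (palatalisation): kesagod → sesagod
  rule 2 (vowel merger): sesagod → sisagod
  rule 3: no change — sisagod
  rule 4: no change — sisagod
  rule 5: no change — sisagod
  rule 6: no change — sisagod
  ⇒ Ramirar sisagod
If borrowed from Anlure 'sesagod' after the early changes, it would undergo only the recent ones:
  rule 4 (apocope): no change (sesagod)
  rule 5 (unconditioned shift): no change (sesagod)
  rule 6 (vowel merger): no change (sesagod)
  ⇒ as a loan: sesagod
Ramirar 'sisagod' matches the inherited outcome exactly, so it is an inherited cognate, not a loan.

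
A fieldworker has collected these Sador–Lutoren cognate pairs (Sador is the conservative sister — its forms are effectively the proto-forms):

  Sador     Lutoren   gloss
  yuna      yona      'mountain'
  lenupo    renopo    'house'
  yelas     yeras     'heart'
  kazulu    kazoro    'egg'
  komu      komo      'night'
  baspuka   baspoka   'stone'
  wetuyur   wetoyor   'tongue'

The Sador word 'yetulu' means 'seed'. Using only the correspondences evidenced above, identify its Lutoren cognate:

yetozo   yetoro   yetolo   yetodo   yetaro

yetoro

kazulu ~ kazoro, baspuka ~ baspoka — Sador u corresponds to Lutoren o after a consonant, before a consonant other than r, m, n, p, b, f, v.
kazulu ~ kazoro — Sador l corresponds to Lutoren r between vowels (before a back vowel).
kazulu ~ kazoro, komu ~ komo — Sador u corresponds to Lutoren o word-finally.
Applying these to Sador 'yetulu':
  yetulu → yetolu   (u→o after a consonant, before a consonant other than r, m, n, p, b, f, v)
  yetolu → yetoru   (l→r between vowels (before a back vowel))
  yetoru → yetoro   (u→o word-finally)
So the Lutoren cognate is 'yetoro'.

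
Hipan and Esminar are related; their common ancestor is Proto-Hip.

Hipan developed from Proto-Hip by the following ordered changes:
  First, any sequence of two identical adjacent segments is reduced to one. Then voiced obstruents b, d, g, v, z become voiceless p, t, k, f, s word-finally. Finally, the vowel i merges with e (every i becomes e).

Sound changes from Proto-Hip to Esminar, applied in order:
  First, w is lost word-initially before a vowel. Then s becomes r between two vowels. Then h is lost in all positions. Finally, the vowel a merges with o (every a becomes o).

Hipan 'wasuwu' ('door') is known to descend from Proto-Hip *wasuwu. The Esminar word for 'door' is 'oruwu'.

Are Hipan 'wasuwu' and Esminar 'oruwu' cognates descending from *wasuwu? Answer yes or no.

yes

Derive the expected Esminar reflex of *wasuwu:
Esminar: *wasuwu > asuwu > aruwu > oruwu  (by glide loss, rhotacism, vowel merger)
Esminar 'oruwu' matches the regular reflex exactly, so the pair is cognate.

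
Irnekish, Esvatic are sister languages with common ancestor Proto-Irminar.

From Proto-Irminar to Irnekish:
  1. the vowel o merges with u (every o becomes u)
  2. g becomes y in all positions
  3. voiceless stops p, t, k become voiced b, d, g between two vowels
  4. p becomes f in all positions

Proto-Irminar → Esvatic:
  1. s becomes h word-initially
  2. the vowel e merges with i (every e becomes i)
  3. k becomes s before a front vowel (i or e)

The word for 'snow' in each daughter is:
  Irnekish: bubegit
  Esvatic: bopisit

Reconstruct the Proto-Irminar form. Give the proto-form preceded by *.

Position 3: Irnekish has b, Esvatic has p. Esvatic preserves p here (none of its changes turn any other segment into p), so the proto-segment is *p.
Position 4: Irnekish has e, Esvatic has i. Irnekish preserves e here (none of its changes turn any other segment into e), so the proto-segment is *e.
Position 5: Irnekish has g, Esvatic has s. In Irnekish, g can only continue *k, so the proto-segment is *k.
Verify the candidate proto-form against each daughter:
Irnekish: start from *bopekit.
  rule 1 (vowel merger): bopekit → bupekit
  rule 2: no change — bupekit
  rule 3 (intervocalic voicing): bupekit → bubegit
  rule 4: no change — bubegit
  ⇒ Irnekish bubegit
Esvatic: *bopekit > bopikit > bopisit  (by vowel merger, palatalisation)
Only *bopekit yields all of Irnekish bubegit, Esvatic bopisit.

*bopekit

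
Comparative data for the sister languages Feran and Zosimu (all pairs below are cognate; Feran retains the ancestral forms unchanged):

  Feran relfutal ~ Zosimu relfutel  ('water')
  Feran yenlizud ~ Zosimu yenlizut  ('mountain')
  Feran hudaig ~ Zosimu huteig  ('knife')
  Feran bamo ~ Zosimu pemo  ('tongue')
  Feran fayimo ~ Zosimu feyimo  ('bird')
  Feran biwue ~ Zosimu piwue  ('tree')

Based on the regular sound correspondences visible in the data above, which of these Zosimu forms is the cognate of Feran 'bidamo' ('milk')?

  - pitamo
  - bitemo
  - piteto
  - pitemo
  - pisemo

biwue ~ piwue — Feran b corresponds to Zosimu p word-initially before a front vowel.
hudaig ~ huteig — Feran d corresponds to Zosimu t between vowels (before a back vowel).
bamo ~ pemo — Feran a corresponds to Zosimu e after a consonant, before a nasal.
Applying these to Feran 'bidamo':
  bidamo → pidamo   (b→p word-initially before a front vowel)
  pidamo → pitamo   (d→t between vowels (before a back vowel))
  pitamo → pitemo   (a→e after a consonant, before a nasal)
So the Zosimu cognate is 'pitemo'.

pitemo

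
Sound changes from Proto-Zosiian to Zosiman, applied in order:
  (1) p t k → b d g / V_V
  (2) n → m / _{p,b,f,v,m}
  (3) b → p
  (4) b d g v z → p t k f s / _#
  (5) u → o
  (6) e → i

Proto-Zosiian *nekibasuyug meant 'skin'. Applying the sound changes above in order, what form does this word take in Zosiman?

Zosiman: start from *nekibasuyug.
  rule 1 (intervocalic voicing): nekibasuyug → negibasuyug
  rule 2: no change — negibasuyug
  rule 3 (unconditioned shift): negibasuyug → negipasuyug
  rule 4 (final devoicing): negipasuyug → negipasuyuk
  rule 5 (vowel merger): negipasuyuk → negipasoyok
  rule 6 (vowel merger): negipasoyok → nigipasoyok
  ⇒ Zosiman nigipasoyok

nigipasoyok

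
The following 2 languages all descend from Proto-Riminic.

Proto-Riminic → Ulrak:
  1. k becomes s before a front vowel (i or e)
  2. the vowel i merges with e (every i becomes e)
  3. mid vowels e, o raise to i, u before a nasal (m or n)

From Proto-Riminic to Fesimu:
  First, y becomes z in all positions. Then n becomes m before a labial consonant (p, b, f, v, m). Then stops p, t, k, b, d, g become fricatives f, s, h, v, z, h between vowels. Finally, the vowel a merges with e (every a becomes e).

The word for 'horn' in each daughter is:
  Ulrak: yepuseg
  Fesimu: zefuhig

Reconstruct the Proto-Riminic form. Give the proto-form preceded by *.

*yepukig

Position 3: Ulrak has p, Fesimu has f. Ulrak preserves p here (none of its changes turn any other segment into p), so the proto-segment is *p.
Position 1: Ulrak has y, Fesimu has z. Ulrak preserves y here (none of its changes turn any other segment into y), so the proto-segment is *y.
Position 5: Ulrak has s, Fesimu has h. Taking the neighbouring segments as reconstructed: Ulrak s could go back to *k or *s; Fesimu h could go back to *k or *g or *h — the one source consistent with every daughter is *k.
Continuing position by position gives *yepukig; check it forward:
Ulrak: start from *yepukig.
  rule 1 (palatalisation): yepukig → yepusig
  rule 2 (vowel merger): yepusig → yepuseg
  rule 3: no change — yepuseg
  ⇒ Ulrak yepuseg
Fesimu: *yepukig
  yepukig → zepukig   [unconditioned shift]
  zepukig (rule 2 does not apply)
  zepukig → zefuhig   [intervocalic lenition]
  zefuhig (rule 4 does not apply)
  giving Fesimu zefuhig.
Only *yepukig yields all of Ulrak yepuseg, Fesimu zefuhig.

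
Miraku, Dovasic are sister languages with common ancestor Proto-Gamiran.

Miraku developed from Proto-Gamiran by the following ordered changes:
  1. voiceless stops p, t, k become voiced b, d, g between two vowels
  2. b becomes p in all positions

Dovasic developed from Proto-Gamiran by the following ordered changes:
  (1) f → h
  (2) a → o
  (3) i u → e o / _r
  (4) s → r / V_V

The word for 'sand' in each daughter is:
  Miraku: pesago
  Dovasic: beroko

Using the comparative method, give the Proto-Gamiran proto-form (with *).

Position 4: Miraku has a, Dovasic has o. Miraku preserves a here (none of its changes turn any other segment into a), so the proto-segment is *a.
Position 1: Miraku has p, Dovasic has b. Dovasic preserves b here (none of its changes turn any other segment into b), so the proto-segment is *b.
Continuing position by position gives *besako; check it forward:
Miraku: start from *besako.
  rule 1 (intervocalic voicing): besako → besago
  rule 2 (unconditioned shift): besago → pesago
  ⇒ Miraku pesago
Dovasic: *besako > besoko > beroko  (by vowel merger, rhotacism)
*besako is the unique common source.

*besako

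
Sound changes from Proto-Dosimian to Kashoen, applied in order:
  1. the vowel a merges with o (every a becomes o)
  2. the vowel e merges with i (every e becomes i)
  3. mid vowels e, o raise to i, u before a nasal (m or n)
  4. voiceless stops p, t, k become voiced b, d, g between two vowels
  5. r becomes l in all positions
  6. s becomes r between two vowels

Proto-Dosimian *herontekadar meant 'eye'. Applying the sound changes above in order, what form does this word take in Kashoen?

hiluntigodol

Kashoen: *herontekadar > herontekodor > hirontikodor > hiruntikodor > hiruntigodor > hiluntigodol  (by vowel merger, vowel merger, pre-nasal raising, intervocalic voicing, unconditioned shift)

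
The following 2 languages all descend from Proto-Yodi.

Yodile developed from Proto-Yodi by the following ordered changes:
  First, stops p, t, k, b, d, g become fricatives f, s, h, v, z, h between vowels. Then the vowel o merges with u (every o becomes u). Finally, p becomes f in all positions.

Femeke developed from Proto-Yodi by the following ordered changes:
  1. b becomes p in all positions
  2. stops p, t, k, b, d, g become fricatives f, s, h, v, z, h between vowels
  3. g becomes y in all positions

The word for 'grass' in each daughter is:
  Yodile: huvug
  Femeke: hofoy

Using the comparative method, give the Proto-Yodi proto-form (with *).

Position 2: Yodile has u, Femeke has o. Femeke preserves o here (none of its changes turn any other segment into o), so the proto-segment is *o.
Position 4: Yodile has u, Femeke has o. Femeke preserves o here (none of its changes turn any other segment into o), so the proto-segment is *o.
Position 3: Yodile has v, Femeke has f. Taking the neighbouring segments as reconstructed: Yodile v could go back to *b or *v; Femeke f could go back to *p or *b or *f — the one source consistent with every daughter is *b.
This points to *hobog. Verify forward in each daughter:
Yodile: *hobog > hovog > huvug  (by intervocalic lenition, vowel merger)
Femeke: *hobog
  hobog → hopog   [unconditioned shift]
  hopog → hofog   [intervocalic lenition]
  hofog → hofoy   [unconditioned shift]
  giving Femeke hofoy.
No other proto-form is consistent with every reflex, so the reconstruction is *hobog.

*hobog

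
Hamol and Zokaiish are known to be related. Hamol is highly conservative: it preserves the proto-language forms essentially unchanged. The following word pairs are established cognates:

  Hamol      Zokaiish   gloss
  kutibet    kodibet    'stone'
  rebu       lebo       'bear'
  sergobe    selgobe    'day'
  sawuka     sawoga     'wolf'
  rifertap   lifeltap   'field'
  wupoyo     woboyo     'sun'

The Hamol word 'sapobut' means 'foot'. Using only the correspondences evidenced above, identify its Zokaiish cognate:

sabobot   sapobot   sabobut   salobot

sabobot

wupoyo ~ woboyo — Hamol p corresponds to Zokaiish b between vowels (before a back vowel).
kutibet ~ kodibet, sawuka ~ sawoga — Hamol u corresponds to Zokaiish o after a consonant, before a consonant other than r, m, n, p, b, f, v.
Applying these to Hamol 'sapobut':
  sapobut → sabobut   (p→b between vowels (before a back vowel))
  sabobut → sabobot   (u→o after a consonant, before a consonant other than r, m, n, p, b, f, v)
So the Zokaiish cognate is 'sabobot'.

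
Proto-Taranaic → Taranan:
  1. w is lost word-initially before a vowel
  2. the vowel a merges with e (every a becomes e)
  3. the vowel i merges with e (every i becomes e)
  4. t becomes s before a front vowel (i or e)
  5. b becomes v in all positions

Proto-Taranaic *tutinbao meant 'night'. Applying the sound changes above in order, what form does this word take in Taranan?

tusenveo

Taranan: *tutinbao > tutinbeo > tutenbeo > tusenbeo > tusenveo  (by vowel merger, vowel merger, palatalisation, unconditioned shift)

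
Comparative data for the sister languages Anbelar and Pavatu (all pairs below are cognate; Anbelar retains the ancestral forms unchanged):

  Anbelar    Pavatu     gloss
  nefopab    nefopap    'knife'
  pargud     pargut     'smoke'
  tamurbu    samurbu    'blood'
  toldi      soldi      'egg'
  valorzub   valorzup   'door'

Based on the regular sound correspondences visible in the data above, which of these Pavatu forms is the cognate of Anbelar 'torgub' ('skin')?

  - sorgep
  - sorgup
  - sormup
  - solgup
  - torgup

sorgup

toldi ~ soldi — Anbelar t corresponds to Pavatu s word-initially before a back vowel.
nefopab ~ nefopap, valorzub ~ valorzup — Anbelar b corresponds to Pavatu p word-finally.
Applying these to Anbelar 'torgub':
  torgub → sorgub   (t→s word-initially before a back vowel)
  sorgub → sorgup   (b→p word-finally)
So the Pavatu cognate is 'sorgup'.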